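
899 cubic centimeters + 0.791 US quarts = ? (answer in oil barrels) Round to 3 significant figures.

0.0104 oil barrels

899 cm³ = 0.00565454 bbl and 0.791 US qt = 0.00470833 bbl.
0.00565454 + 0.00470833 ≈ 0.0104 bbl.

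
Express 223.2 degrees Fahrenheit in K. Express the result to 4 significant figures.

K = (°F + 459.67) × 5/9.
Applying the formula gives 379.4 K.

379.4 K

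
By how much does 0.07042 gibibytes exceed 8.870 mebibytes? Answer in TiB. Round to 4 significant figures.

0.07042 GiB = 6.87695e-5 TiB and 8.870 MiB = 8.45909e-6 TiB.
6.87695e-5 − 8.45909e-6 ≈ 6.031e-5 TiB.

6.031e-5 tebibytes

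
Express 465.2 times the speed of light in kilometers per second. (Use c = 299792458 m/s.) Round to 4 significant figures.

1.395e+8 kilometers per second

1 c = 299792 km/s.
Thus 465.2 × 299792 ≈ 1.395e+8 km/s.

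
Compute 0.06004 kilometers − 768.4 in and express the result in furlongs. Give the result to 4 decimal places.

0.2014 furlong

0.06004 km = 0.298457 furlong and 768.4 in = 0.0970202 furlong.
0.298457 − 0.0970202 ≈ 0.2014 furlong.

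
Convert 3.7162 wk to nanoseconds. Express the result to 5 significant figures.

2.2476e+15 ns

1 week = 6.04800e+14 ns.
Thus 3.7162 × 6.04800e+14 ≈ 2.2476e+15 ns.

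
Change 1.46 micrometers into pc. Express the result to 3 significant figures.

1 μm = 3.24078 × 10^-23 pc.
Thus 1.46 × 3.24078 × 10^-23 ≈ 4.73 × 10^-23 pc.

4.73 × 10^-23 pc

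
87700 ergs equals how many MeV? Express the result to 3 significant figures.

1 erg = 624151 MeV.
So 87700 × 624151 ≈ 5.47 × 10^10 MeV.

5.47 × 10^10 megaelectronvolts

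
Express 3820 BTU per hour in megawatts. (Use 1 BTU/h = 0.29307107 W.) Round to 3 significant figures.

0.00112 MW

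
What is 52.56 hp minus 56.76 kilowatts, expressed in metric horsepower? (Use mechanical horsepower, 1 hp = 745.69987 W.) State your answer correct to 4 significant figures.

52.56 hp = 53.2890 PS and 56.76 kW = 77.1721 PS.
53.2890 − 77.1721 ≈ -23.88 PS.

-23.88 PS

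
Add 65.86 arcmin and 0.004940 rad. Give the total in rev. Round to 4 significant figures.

0.003835 rev

65.86 arcmin = 0.00304907 rev and 0.004940 rad = 0.000786225 rev.
0.00304907 + 0.000786225 ≈ 0.003835 rev.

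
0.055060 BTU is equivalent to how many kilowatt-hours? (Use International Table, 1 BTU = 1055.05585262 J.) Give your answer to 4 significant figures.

1.614e-5 kilowatt-hours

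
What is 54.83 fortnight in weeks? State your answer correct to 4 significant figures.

109.7 wk

1 fortnight = 2.00000 weeks.
54.83 × 2.00000 ≈ 109.7 wk.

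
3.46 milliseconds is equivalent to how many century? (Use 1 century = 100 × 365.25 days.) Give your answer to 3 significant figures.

1 millisecond = 3.16881e-13 centuries.
So 3.46 × 3.16881e-13 ≈ 1.10e-12 century.

1.10e-12 century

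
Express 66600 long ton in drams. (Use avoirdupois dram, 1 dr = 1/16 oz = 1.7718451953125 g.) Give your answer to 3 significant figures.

3.82 × 10^10 drams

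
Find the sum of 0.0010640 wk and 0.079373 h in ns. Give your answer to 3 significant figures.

9.29e+11 ns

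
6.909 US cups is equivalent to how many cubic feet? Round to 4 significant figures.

0.05772 cubic feet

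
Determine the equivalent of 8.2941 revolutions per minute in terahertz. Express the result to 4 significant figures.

1 revolution per minute = 1.66667e-14 terahertz.
So 8.2941 × 1.66667e-14 ≈ 1.382e-13 THz.

1.382e-13 THz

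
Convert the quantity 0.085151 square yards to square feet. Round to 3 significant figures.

0.766 square feet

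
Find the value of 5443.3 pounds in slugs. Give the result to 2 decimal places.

169.18 slug

1 lb = 0.0310810 slug.
So 5443.3 × 0.0310810 ≈ 169.18 slug.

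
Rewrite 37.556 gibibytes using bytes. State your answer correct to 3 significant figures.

4.03 × 10^10 B

1 gibibyte = 1.07374 × 10^9 bytes.
Thus 37.556 × 1.07374 × 10^9 ≈ 4.03 × 10^10 B.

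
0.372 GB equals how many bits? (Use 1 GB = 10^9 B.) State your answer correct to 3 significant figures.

1 GB = 8.00000 × 10^9 bits.
Then 0.372 × 8.00000 × 10^9 ≈ 2.98 × 10^9 bit.

2.98 × 10^9 bits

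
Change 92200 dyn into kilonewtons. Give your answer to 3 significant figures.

1 dyne = 1.00000e-8 kilonewtons.
So 92200 × 1.00000e-8 ≈ 0.000922 kN.

0.000922 kN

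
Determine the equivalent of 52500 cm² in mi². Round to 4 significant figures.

2.027 × 10^-6 square miles

1 cm² = 3.86102 × 10^-11 mi².
Thus 52500 × 3.86102 × 10^-11 ≈ 2.027 × 10^-6 mi².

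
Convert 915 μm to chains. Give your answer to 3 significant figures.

4.55 × 10^-5 chain

1 μm = 4.97097 × 10^-8 chain.
Then 915 × 4.97097 × 10^-8 ≈ 4.55 × 10^-5 chain.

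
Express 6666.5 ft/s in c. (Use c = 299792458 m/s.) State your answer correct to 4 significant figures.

1 ft/s = 1.01670 × 10^-9 c.
6666.5 × 1.01670 × 10^-9 ≈ 6.778 × 10^-6 c.

6.778 × 10^-6 c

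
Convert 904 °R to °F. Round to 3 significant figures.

°R = °F + 459.67.
Applying the formula gives 444 °F.

444 degrees Fahrenheit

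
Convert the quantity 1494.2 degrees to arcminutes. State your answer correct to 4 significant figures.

1 ° = 60.0000 arcminutes.
Then 1494.2 × 60.0000 ≈ 89650 arcmin.

89650 arcmin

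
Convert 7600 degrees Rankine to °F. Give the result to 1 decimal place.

7140.3 °F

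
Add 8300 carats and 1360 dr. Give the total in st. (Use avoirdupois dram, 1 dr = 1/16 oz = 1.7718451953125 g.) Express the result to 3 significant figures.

0.641 st

8300 ct = 0.261405 st and 1360 dr = 0.379464 st.
0.261405 + 0.379464 ≈ 0.641 st.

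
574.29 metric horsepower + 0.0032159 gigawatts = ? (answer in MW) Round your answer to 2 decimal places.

574.29 PS = 0.422390 MW and 0.0032159 GW = 3.21590 MW.
0.422390 + 3.21590 ≈ 3.64 MW.

3.64 megawatts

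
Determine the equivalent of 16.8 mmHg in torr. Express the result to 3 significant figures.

1 millimeter of mercury = 1.00000 torr.
Thus 16.8 × 1.00000 ≈ 16.8 torr.

16.8 torr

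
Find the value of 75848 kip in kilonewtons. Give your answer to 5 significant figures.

1 kip = 4.44822 kilonewtons.
75848 × 4.44822 ≈ 337390 kN.

337390 kilonewtons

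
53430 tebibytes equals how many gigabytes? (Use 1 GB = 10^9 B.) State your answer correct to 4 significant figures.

1 tebibyte = 1099.51 GB.
So 53430 × 1099.51 ≈ 5.875e+7 GB.

5.875e+7 GB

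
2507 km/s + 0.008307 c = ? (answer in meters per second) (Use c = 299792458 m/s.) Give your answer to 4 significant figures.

4.997 × 10^6 meters per second

2507 km/s = 2.50700 × 10^6 m/s and 0.008307 c = 2.49038 × 10^6 m/s.
2.50700 × 10^6 + 2.49038 × 10^6 ≈ 4.997 × 10^6 m/s.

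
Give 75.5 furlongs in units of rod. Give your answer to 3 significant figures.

1 furlong = 40.0000 rod.
75.5 × 40.0000 ≈ 3020 rod.

3020 rod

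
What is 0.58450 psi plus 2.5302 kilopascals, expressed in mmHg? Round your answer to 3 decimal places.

49.205 millimeters of mercury

0.58450 psi = 30.22737 mmHg and 2.5302 kPa = 18.97806 mmHg.
30.22737 + 18.97806 ≈ 49.205 mmHg.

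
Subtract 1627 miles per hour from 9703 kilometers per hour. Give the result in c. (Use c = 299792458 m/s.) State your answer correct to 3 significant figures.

6.56 × 10^-6 times the speed of light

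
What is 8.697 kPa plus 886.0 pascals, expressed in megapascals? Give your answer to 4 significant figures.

8.697 kPa = 0.00869700 MPa and 886.0 Pa = 0.000886000 MPa.
0.00869700 + 0.000886000 ≈ 0.009583 MPa.

0.009583 MPa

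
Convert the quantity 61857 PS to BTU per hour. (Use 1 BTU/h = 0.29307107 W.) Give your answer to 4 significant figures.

1.552e+8 BTU/h

1 metric horsepower = 2509.63 BTU/h.
Then 61857 × 2509.63 ≈ 1.552e+8 BTU/h.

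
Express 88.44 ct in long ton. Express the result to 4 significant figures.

1.741e-5 long ton

1 ct = 1.96841e-7 long ton.
Then 88.44 × 1.96841e-7 ≈ 1.741e-5 long ton.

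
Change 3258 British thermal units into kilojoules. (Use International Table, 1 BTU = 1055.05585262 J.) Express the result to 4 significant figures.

1 BTU = 1.05506 kJ.
Then 3258 × 1.05506 ≈ 3437 kJ.

3437 kilojoules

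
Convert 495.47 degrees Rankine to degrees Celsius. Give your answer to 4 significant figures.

°R = (°C + 273.15) × 9/5.
Applying the formula gives 2.111 °C.

2.111 °C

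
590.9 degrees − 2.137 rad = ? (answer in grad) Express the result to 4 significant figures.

520.5 gradians

590.9 ° = 656.556 grad and 2.137 rad = 136.046 grad.
656.556 − 136.046 ≈ 520.5 grad.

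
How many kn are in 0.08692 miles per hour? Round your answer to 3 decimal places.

0.076 kn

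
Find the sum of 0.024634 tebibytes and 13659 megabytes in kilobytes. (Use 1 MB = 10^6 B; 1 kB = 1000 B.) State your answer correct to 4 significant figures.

0.024634 TiB = 2.70854 × 10^7 kB and 13659 MB = 1.36590 × 10^7 kB.
2.70854 × 10^7 + 1.36590 × 10^7 ≈ 4.074 × 10^7 kB.

4.074 × 10^7 kB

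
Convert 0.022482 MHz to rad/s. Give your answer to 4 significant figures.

141300 radians per second

1 MHz = 6.28319 × 10^6 rad/s.
Thus 0.022482 × 6.28319 × 10^6 ≈ 141300 rad/s.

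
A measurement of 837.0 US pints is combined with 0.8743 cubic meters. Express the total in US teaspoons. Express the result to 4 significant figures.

257700 US tsp

837.0 US pt = 80352.0 US tsp and 0.8743 m³ = 177382 US tsp.
80352.0 + 177382 ≈ 257700 US tsp.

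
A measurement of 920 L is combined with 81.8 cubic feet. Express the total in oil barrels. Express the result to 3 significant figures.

20.4 bbl

920 L = 5.78663 bbl and 81.8 ft³ = 14.5692 bbl.
5.78663 + 14.5692 ≈ 20.4 bbl.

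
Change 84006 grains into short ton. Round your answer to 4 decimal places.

0.0060 short ton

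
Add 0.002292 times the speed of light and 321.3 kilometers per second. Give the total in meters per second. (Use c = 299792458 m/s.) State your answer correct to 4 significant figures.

1.008 × 10^6 meters per second

0.002292 c = 687124 m/s and 321.3 km/s = 321300 m/s.
687124 + 321300 ≈ 1.008 × 10^6 m/s.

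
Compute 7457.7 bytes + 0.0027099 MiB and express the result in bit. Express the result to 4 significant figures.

7457.7 B = 59661.6 bit and 0.0027099 MiB = 22732.3 bit.
59661.6 + 22732.3 ≈ 82390 bit.

82390 bits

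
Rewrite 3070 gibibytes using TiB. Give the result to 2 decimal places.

1 gibibyte = 0.0009765625 TiB.
3070 × 0.0009765625 ≈ 3.00 TiB.

3.00 TiB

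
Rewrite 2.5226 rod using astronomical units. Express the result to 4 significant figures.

1 rod = 3.36181e-11 astronomical units.
So 2.5226 × 3.36181e-11 ≈ 8.481e-11 au.

8.481e-11 astronomical units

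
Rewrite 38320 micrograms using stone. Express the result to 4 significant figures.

6.034e-6 stone

1 microgram = 1.57473e-10 stone.
Then 38320 × 1.57473e-10 ≈ 6.034e-6 st.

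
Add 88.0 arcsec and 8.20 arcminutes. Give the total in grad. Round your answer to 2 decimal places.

0.18 grad

88.0 arcsec = 0.0271605 grad and 8.20 arcmin = 0.151852 grad.
0.0271605 + 0.151852 ≈ 0.18 grad.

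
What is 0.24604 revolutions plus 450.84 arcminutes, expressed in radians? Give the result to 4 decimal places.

1.6771 radians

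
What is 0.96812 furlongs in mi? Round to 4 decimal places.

0.1210 mi

1 furlong = 0.125000 mi.
Thus 0.96812 × 0.125000 ≈ 0.1210 mi.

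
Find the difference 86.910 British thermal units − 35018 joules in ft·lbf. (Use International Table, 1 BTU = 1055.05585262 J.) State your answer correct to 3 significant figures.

86.910 BTU = 67630.7 ft·lbf and 35018 J = 25828.0 ft·lbf.
67630.7 − 25828.0 ≈ 41800 ft·lbf.

41800 ft·lbf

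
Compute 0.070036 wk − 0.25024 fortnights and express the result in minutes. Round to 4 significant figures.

0.070036 wk = 705.963 min and 0.25024 fortnight = 5044.84 min.
705.963 − 5044.84 ≈ -4339 min.

-4339 min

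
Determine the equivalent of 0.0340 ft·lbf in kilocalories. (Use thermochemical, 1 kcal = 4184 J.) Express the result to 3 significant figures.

1.10 × 10^-5 kilocalories

1 foot-pound = 0.000324048 kcal.
So 0.0340 × 0.000324048 ≈ 1.10 × 10^-5 kcal.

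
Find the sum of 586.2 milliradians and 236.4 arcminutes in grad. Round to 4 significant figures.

586.2 mrad = 37.3187 grad and 236.4 arcmin = 4.37778 grad.
37.3187 + 4.37778 ≈ 41.70 grad.

41.70 gradians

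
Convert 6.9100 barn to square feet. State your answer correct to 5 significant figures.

7.4379e-27 ft²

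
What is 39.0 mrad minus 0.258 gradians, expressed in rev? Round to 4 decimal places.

0.0056 rev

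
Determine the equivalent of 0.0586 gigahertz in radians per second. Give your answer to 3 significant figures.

3.68 × 10^8 rad/s

1 gigahertz = 6.28319 × 10^9 radians per second.
Thus 0.0586 × 6.28319 × 10^9 ≈ 3.68 × 10^8 rad/s.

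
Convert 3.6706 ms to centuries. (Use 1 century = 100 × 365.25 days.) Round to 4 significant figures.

1 ms = 3.16881e-13 centuries.
3.6706 × 3.16881e-13 ≈ 1.163e-12 century.

1.163e-12 century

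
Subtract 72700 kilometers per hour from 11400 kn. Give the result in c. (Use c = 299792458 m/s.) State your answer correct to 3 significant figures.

-4.78 × 10^-5 times the speed of light

11400 kn = 1.95624 × 10^-5 c and 72700 km/h = 6.73614 × 10^-5 c.
1.95624 × 10^-5 − 6.73614 × 10^-5 ≈ -4.78 × 10^-5 c.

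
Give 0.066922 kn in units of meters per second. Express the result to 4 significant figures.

0.03443 m/s

1 kn = 0.514444 meters per second.
So 0.066922 × 0.514444 ≈ 0.03443 m/s.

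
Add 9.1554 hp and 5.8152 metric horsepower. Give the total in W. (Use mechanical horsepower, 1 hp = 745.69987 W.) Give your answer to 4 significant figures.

11100 W

9.1554 hp = 6827.18 W and 5.8152 PS = 4277.07 W.
6827.18 + 4277.07 ≈ 11100 W.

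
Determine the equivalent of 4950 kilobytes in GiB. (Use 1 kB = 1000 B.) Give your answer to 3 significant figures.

1 kilobyte = 9.31323e-7 GiB.
Then 4950 × 9.31323e-7 ≈ 0.00461 GiB.

0.00461 GiB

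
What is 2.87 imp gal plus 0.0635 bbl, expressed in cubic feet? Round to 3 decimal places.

0.817 ft³

2.87 imp gal = 0.460760 ft³ and 0.0635 bbl = 0.356526 ft³.
0.460760 + 0.356526 ≈ 0.817 ft³.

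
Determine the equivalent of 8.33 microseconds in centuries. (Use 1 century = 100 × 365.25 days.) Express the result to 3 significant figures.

1 μs = 3.16881 × 10^-16 centuries.
8.33 × 3.16881 × 10^-16 ≈ 2.64 × 10^-15 century.

2.64 × 10^-15 centuries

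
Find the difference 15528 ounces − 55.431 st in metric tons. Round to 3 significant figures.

15528 oz = 0.440211 t and 55.431 st = 0.352003 t.
0.440211 − 0.352003 ≈ 0.0882 t.

0.0882 metric tons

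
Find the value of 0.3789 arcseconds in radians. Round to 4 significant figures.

1 arcsecond = 4.84814e-6 rad.
0.3789 × 4.84814e-6 ≈ 1.837e-6 rad.

1.837e-6 radians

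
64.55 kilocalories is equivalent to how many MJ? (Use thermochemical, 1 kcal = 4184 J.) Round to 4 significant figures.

0.2701 megajoules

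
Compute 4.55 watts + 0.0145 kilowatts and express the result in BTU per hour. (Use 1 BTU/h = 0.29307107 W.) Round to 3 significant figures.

65.0 BTU per hour

4.55 W = 15.5252 BTU/h and 0.0145 kW = 49.4761 BTU/h.
15.5252 + 49.4761 ≈ 65.0 BTU/h.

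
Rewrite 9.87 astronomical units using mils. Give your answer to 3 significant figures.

1 au = 5.88968e+15 mil.
9.87 × 5.88968e+15 ≈ 5.81e+16 mil.

5.81e+16 mil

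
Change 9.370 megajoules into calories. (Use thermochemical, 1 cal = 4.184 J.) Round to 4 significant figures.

1 MJ = 239006 cal.
So 9.370 × 239006 ≈ 2.239 × 10^6 cal.

2.239 × 10^6 cal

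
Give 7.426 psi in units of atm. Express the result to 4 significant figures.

0.5053 atm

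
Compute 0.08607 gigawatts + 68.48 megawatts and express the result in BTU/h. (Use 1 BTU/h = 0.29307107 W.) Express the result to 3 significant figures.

5.27 × 10^8 BTU per hour

0.08607 GW = 2.93683 × 10^8 BTU/h and 68.48 MW = 2.33663 × 10^8 BTU/h.
2.93683 × 10^8 + 2.33663 × 10^8 ≈ 5.27 × 10^8 BTU/h.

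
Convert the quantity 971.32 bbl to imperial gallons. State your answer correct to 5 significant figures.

1 bbl = 34.9723 imp gal.
Thus 971.32 × 34.9723 ≈ 33969 imp gal.

33969 imp gal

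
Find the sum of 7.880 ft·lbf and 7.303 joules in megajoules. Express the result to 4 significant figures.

7.880 ft·lbf = 1.06838 × 10^-5 MJ and 7.303 J = 7.30300 × 10^-6 MJ.
1.06838 × 10^-5 + 7.30300 × 10^-6 ≈ 1.799 × 10^-5 MJ.

1.799 × 10^-5 MJ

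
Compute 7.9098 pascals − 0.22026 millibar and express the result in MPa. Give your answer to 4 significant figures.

-1.412 × 10^-5 MPa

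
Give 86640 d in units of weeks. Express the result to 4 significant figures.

1 day = 0.142857 wk.
Then 86640 × 0.142857 ≈ 12380 wk.

12380 wk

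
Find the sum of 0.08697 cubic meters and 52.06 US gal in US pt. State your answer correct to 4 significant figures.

600.3 US pints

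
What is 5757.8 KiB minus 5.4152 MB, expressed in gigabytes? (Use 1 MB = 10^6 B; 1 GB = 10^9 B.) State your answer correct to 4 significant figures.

0.0004808 gigabytes

5757.8 KiB = 0.00589599 GB and 5.4152 MB = 0.00541520 GB.
0.00589599 − 0.00541520 ≈ 0.0004808 GB.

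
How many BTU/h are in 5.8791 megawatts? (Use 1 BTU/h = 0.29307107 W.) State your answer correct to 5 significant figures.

2.0060 × 10^7 BTU/h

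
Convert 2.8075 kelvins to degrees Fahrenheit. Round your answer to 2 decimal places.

K = (°F + 459.67) × 5/9.
Applying the formula gives -454.62 °F.

-454.62 degrees Fahrenheit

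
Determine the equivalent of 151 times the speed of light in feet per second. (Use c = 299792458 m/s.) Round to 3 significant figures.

1 speed of light = 9.83571e+8 feet per second.
151 × 9.83571e+8 ≈ 1.49e+11 ft/s.

1.49e+11 ft/s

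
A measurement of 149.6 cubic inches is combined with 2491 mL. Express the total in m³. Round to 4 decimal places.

0.0049 cubic meters

149.6 in³ = 0.00245150 m³ and 2491 mL = 0.00249100 m³.
0.00245150 + 0.00249100 ≈ 0.0049 m³.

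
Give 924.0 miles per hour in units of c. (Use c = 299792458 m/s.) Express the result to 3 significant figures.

1 mile per hour = 1.49116e-9 times the speed of light.
Then 924.0 × 1.49116e-9 ≈ 1.38e-6 c.

1.38e-6 c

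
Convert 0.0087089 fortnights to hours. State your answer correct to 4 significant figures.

2.926 h

1 fortnight = 336.000 hours.
0.0087089 × 336.000 ≈ 2.926 h.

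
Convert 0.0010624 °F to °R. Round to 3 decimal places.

°R = °F + 459.67.
Applying the formula gives 459.671 °R.

459.671 °R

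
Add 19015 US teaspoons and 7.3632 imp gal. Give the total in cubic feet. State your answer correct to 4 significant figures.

19015 US tsp = 3.30981 ft³ and 7.3632 imp gal = 1.18212 ft³.
3.30981 + 1.18212 ≈ 4.492 ft³.

4.492 ft³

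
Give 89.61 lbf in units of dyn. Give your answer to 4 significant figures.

1 pound-force = 444822 dynes.
Thus 89.61 × 444822 ≈ 3.986e+7 dyn.

3.986e+7 dyn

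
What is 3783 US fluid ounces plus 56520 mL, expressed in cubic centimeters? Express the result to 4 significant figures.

168400 cm³

3783 US fl oz = 111877 cm³ and 56520 mL = 56520.0 cm³.
111877 + 56520.0 ≈ 168400 cm³.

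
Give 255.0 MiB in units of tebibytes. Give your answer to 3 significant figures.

0.000243 tebibytes

1 mebibyte = 9.53674 × 10^-7 TiB.
255.0 × 9.53674 × 10^-7 ≈ 0.000243 TiB.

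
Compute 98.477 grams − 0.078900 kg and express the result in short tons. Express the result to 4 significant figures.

2.158e-5 short ton

98.477 g = 0.000108552 short ton and 0.078900 kg = 8.69724e-5 short ton.
0.000108552 − 8.69724e-5 ≈ 2.158e-5 short ton.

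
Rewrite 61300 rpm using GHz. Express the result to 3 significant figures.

1.02 × 10^-6 GHz

1 revolution per minute = 1.66667 × 10^-11 gigahertz.
61300 × 1.66667 × 10^-11 ≈ 1.02 × 10^-6 GHz.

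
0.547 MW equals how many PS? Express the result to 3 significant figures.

1 MW = 1359.62 metric horsepower.
Then 0.547 × 1359.62 ≈ 744 PS.

744 PS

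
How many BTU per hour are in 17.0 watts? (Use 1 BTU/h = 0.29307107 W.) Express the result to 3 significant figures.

1 watt = 3.41214 BTU per hour.
17.0 × 3.41214 ≈ 58.0 BTU/h.

58.0 BTU/h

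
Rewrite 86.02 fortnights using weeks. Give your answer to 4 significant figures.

1 fortnight = 2.00000 weeks.
86.02 × 2.00000 ≈ 172.0 wk.

172.0 wk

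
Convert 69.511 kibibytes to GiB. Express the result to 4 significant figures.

1 kibibyte = 9.53674e-7 gibibytes.
So 69.511 × 9.53674e-7 ≈ 6.629e-5 GiB.

6.629e-5 gibibytes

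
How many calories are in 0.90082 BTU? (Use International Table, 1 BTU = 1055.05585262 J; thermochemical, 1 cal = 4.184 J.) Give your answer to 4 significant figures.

1 BTU = 252.164 cal.
Thus 0.90082 × 252.164 ≈ 227.2 cal.

227.2 cal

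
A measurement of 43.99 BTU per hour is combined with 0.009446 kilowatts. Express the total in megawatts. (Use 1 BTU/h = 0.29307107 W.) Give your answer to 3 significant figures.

43.99 BTU/h = 1.28922 × 10^-5 MW and 0.009446 kW = 9.44600 × 10^-6 MW.
1.28922 × 10^-5 + 9.44600 × 10^-6 ≈ 2.23 × 10^-5 MW.

2.23 × 10^-5 MW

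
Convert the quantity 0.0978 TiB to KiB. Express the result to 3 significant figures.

1 TiB = 1.07374e+9 KiB.
Then 0.0978 × 1.07374e+9 ≈ 1.05e+8 KiB.

1.05e+8 kibibytes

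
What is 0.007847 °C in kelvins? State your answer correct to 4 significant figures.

K = °C + 273.15.
Applying the formula gives 273.2 K.

273.2 K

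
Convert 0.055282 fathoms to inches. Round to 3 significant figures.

3.98 inches

1 fathom = 72.0000 in.
Then 0.055282 × 72.0000 ≈ 3.98 in.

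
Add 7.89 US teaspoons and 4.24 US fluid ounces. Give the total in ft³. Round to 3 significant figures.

0.00580 ft³

7.89 US tsp = 0.00137336 ft³ and 4.24 US fl oz = 0.00442817 ft³.
0.00137336 + 0.00442817 ≈ 0.00580 ft³.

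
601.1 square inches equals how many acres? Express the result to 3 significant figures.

9.58e-5 acres

1 square inch = 1.59423e-7 acre.
Then 601.1 × 1.59423e-7 ≈ 9.58e-5 acre.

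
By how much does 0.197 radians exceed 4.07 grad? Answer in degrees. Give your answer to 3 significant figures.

7.62 °

0.197 rad = 11.2873 ° and 4.07 grad = 3.66300 °.
11.2873 − 3.66300 ≈ 7.62 °.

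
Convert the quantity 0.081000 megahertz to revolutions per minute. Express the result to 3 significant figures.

4.86e+6 rpm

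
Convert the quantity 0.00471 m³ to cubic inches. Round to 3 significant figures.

287 in³

1 cubic meter = 61023.7 cubic inches.
So 0.00471 × 61023.7 ≈ 287 in³.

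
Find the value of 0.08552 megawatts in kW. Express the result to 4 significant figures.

85.52 kilowatts

1 megawatt = 1000.00 kW.
0.08552 × 1000.00 ≈ 85.52 kW.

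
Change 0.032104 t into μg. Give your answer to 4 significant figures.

3.210 × 10^10 μg

1 t = 1.00000 × 10^12 micrograms.
So 0.032104 × 1.00000 × 10^12 ≈ 3.210 × 10^10 μg.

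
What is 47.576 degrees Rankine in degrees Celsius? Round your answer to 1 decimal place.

°R = (°C + 273.15) × 9/5.
Applying the formula gives -246.7 °C.

-246.7 degrees Celsius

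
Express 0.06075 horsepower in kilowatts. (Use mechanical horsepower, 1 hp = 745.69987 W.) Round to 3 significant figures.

1 horsepower = 0.745700 kW.
0.06075 × 0.745700 ≈ 0.0453 kW.

0.0453 kW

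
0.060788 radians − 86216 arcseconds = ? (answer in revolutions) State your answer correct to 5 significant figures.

-0.056850 revolutions

0.060788 rad = 0.00967471 rev and 86216 arcsec = 0.0665247 rev.
0.00967471 − 0.0665247 ≈ -0.056850 rev.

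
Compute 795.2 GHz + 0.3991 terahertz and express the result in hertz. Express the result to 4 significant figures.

1.194e+12 Hz

795.2 GHz = 7.95200e+11 Hz and 0.3991 THz = 3.99100e+11 Hz.
7.95200e+11 + 3.99100e+11 ≈ 1.194e+12 Hz.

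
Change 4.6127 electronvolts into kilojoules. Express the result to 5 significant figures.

7.3904e-22 kJ

1 eV = 1.60218e-22 kJ.
So 4.6127 × 1.60218e-22 ≈ 7.3904e-22 kJ.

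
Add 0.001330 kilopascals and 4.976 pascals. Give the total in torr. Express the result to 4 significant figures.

0.001330 kPa = 0.00997582 torr and 4.976 Pa = 0.0373231 torr.
0.00997582 + 0.0373231 ≈ 0.04730 torr.

0.04730 torr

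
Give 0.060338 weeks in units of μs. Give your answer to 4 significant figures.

1 wk = 6.04800e+11 μs.
So 0.060338 × 6.04800e+11 ≈ 3.649e+10 μs.

3.649e+10 microseconds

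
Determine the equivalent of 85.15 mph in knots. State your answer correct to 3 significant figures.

1 mph = 0.868976 kn.
Then 85.15 × 0.868976 ≈ 74.0 kn.

74.0 kn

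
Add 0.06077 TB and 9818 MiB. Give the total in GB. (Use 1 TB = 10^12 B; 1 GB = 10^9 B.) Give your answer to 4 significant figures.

71.06 gigabytes

0.06077 TB = 60.7700 GB and 9818 MiB = 10.2949 GB.
60.7700 + 10.2949 ≈ 71.06 GB.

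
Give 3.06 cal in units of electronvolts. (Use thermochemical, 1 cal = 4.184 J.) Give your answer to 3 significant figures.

7.99e+19 eV

1 calorie = 2.61145e+19 electronvolts.
Then 3.06 × 2.61145e+19 ≈ 7.99e+19 eV.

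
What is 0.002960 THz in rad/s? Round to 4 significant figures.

1.860e+10 radians per second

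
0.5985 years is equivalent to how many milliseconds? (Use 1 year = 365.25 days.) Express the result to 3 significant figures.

1.89e+10 ms

1 year = 3.15576e+10 milliseconds.
Thus 0.5985 × 3.15576e+10 ≈ 1.89e+10 ms.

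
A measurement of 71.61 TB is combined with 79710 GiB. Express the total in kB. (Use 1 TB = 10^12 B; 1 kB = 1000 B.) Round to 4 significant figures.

1.572e+11 kB

71.61 TB = 7.16100e+10 kB and 79710 GiB = 8.55880e+10 kB.
7.16100e+10 + 8.55880e+10 ≈ 1.572e+11 kB.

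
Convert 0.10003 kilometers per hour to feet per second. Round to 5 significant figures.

0.091162 ft/s

1 km/h = 0.911344 ft/s.
Thus 0.10003 × 0.911344 ≈ 0.091162 ft/s.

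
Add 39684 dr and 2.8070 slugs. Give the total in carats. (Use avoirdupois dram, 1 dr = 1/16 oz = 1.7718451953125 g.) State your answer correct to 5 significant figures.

39684 dr = 351569.5 ct and 2.8070 slug = 204825.4 ct.
351569.5 + 204825.4 ≈ 556390 ct.

556390 ct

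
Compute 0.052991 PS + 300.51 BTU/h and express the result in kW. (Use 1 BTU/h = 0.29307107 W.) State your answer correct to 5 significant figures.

0.12705 kilowatts

0.052991 PS = 0.0389748 kW and 300.51 BTU/h = 0.0880708 kW.
0.0389748 + 0.0880708 ≈ 0.12705 kW.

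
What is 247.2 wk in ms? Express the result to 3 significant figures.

1.50 × 10^11 ms

1 wk = 6.04800 × 10^8 ms.
Thus 247.2 × 6.04800 × 10^8 ≈ 1.50 × 10^11 ms.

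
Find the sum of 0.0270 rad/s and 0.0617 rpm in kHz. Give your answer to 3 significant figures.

5.33 × 10^-6 kilohertz

0.0270 rad/s = 4.29718 × 10^-6 kHz and 0.0617 rpm = 1.02833 × 10^-6 kHz.
4.29718 × 10^-6 + 1.02833 × 10^-6 ≈ 5.33 × 10^-6 kHz.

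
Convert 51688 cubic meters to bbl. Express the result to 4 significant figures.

325100 oil barrels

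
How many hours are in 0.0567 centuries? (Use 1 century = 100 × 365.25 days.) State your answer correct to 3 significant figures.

1 century = 876600 hours.
So 0.0567 × 876600 ≈ 49700 h.

49700 h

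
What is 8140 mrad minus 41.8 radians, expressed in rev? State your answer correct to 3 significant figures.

-5.36 rev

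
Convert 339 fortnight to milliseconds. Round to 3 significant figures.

1 fortnight = 1.20960 × 10^9 ms.
Then 339 × 1.20960 × 10^9 ≈ 4.10 × 10^11 ms.

4.10 × 10^11 ms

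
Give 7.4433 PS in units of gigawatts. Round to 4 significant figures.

5.475 × 10^-6 GW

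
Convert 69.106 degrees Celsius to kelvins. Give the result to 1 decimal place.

342.3 K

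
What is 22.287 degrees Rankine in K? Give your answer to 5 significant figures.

°R = K × 9/5.
Applying the formula gives 12.382 K.

12.382 kelvins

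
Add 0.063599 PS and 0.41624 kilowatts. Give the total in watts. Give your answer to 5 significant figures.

463.02 W

0.063599 PS = 46.7770 W and 0.41624 kW = 416.240 W.
46.7770 + 416.240 ≈ 463.02 W.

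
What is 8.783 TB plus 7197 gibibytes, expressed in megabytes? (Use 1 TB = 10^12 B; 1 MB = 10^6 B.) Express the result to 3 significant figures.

8.783 TB = 8.78300 × 10^6 MB and 7197 GiB = 7.72772 × 10^6 MB.
8.78300 × 10^6 + 7.72772 × 10^6 ≈ 1.65 × 10^7 MB.

1.65 × 10^7 MB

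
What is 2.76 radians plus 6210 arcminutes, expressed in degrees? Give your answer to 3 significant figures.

262 degrees

2.76 rad = 158.136 ° and 6210 arcmin = 103.500 °.
158.136 + 103.500 ≈ 262 °.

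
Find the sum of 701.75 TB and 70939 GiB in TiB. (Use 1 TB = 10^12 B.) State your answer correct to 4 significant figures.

701.75 TB = 638.238 TiB and 70939 GiB = 69.2764 TiB.
638.238 + 69.2764 ≈ 707.5 TiB.

707.5 tebibytes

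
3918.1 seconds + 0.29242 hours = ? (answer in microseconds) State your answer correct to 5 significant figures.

4.9708e+9 μs

3918.1 s = 3.91810e+9 μs and 0.29242 h = 1.05271e+9 μs.
3.91810e+9 + 1.05271e+9 ≈ 4.9708e+9 μs.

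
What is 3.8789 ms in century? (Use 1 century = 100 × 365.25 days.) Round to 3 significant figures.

1.23e-12 centuries

1 millisecond = 3.16881e-13 century.
3.8789 × 3.16881e-13 ≈ 1.23e-12 century.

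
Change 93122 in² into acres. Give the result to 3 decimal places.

1 in² = 1.59423e-7 acres.
93122 × 1.59423e-7 ≈ 0.015 acre.

0.015 acre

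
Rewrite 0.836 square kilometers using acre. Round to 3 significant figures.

207 acres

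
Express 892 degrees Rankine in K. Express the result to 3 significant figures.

°R = K × 9/5.
Applying the formula gives 496 K.

496 K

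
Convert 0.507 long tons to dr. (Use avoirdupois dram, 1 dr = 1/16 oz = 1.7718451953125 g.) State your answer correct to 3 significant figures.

291000 drams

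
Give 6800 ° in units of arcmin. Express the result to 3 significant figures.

408000 arcminutes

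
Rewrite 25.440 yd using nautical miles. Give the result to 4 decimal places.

0.0126 nmi

1 yard = 0.000493737 nautical miles.
Thus 25.440 × 0.000493737 ≈ 0.0126 nmi.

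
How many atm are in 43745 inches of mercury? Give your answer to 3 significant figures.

1 inHg = 0.0334211 atm.
So 43745 × 0.0334211 ≈ 1460 atm.

1460 atm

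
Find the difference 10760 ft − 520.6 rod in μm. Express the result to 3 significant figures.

10760 ft = 3.27965e+9 μm and 520.6 rod = 2.61820e+9 μm.
3.27965e+9 − 2.61820e+9 ≈ 6.61e+8 μm.

6.61e+8 μm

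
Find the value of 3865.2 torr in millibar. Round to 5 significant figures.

1 torr = 1.33322 mbar.
3865.2 × 1.33322 ≈ 5153.2 mbar.

5153.2 mbar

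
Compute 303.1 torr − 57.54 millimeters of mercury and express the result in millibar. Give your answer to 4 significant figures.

327.4 mbar

303.1 torr = 404.100 mbar and 57.54 mmHg = 76.7137 mbar.
404.100 − 76.7137 ≈ 327.4 mbar.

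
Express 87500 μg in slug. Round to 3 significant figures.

6.00 × 10^-6 slug

1 μg = 6.85218 × 10^-11 slugs.
87500 × 6.85218 × 10^-11 ≈ 6.00 × 10^-6 slug.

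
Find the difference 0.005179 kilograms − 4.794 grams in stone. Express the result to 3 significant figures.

6.06 × 10^-5 stone

0.005179 kg = 0.000815553 st and 4.794 g = 0.000754926 st.
0.000815553 − 0.000754926 ≈ 6.06 × 10^-5 st.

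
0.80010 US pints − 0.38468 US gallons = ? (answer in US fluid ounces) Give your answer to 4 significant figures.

0.80010 US pt = 12.8016 US fl oz and 0.38468 US gal = 49.2390 US fl oz.
12.8016 − 49.2390 ≈ -36.44 US fl oz.

-36.44 US fl oz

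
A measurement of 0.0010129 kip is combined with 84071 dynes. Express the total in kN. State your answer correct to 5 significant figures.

0.0053463 kN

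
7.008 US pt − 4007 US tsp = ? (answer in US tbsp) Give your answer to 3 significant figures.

7.008 US pt = 224.256 US tbsp and 4007 US tsp = 1335.67 US tbsp.
224.256 − 1335.67 ≈ -1110 US tbsp.

-1110 US tablespoons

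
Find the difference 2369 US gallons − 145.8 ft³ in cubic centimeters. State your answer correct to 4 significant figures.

2369 US gal = 8.96764e+6 cm³ and 145.8 ft³ = 4.12860e+6 cm³.
8.96764e+6 − 4.12860e+6 ≈ 4.839e+6 cm³.

4.839e+6 cubic centimeters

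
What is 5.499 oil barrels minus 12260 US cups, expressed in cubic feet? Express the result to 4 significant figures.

-71.56 cubic feet

5.499 bbl = 30.8746 ft³ and 12260 US cup = 102.433 ft³.
30.8746 − 102.433 ≈ -71.56 ft³.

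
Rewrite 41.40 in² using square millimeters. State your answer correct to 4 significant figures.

1 square inch = 645.160 square millimeters.
Thus 41.40 × 645.160 ≈ 26710 mm².

26710 mm²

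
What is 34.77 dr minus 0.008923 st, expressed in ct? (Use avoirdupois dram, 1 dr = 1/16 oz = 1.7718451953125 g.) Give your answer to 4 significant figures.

34.77 dr = 308.035 ct and 0.008923 st = 283.318 ct.
308.035 − 283.318 ≈ 24.72 ct.

24.72 ct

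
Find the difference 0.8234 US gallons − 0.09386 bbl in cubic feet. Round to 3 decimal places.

-0.417 ft³

0.8234 US gal = 0.110073 ft³ and 0.09386 bbl = 0.526985 ft³.
0.110073 − 0.526985 ≈ -0.417 ft³.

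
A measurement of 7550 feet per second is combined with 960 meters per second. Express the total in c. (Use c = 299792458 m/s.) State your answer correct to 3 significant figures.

7550 ft/s = 7.67611 × 10^-6 c and 960 m/s = 3.20222 × 10^-6 c.
7.67611 × 10^-6 + 3.20222 × 10^-6 ≈ 1.09 × 10^-5 c.

1.09 × 10^-5 c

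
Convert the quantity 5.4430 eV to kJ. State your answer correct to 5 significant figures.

1 electronvolt = 1.602177 × 10^-22 kJ.
Then 5.4430 × 1.602177 × 10^-22 ≈ 8.7206 × 10^-22 kJ.

8.7206 × 10^-22 kJ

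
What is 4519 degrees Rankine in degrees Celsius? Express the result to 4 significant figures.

2237 degrees Celsius

°R = (°C + 273.15) × 9/5.
Applying the formula gives 2237 °C.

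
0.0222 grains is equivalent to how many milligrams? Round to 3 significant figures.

1.44 mg

1 grain = 64.7989 milligrams.
0.0222 × 64.7989 ≈ 1.44 mg.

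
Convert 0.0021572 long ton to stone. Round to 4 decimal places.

1 long ton = 160.000 st.
0.0021572 × 160.000 ≈ 0.3452 st.

0.3452 st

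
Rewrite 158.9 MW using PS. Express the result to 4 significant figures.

216000 PS

1 megawatt = 1359.62 metric horsepower.
So 158.9 × 1359.62 ≈ 216000 PS.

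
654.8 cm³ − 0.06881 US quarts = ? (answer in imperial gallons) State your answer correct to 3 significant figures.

0.130 imperial gallons

654.8 cm³ = 0.144036 imp gal and 0.06881 US qt = 0.0143241 imp gal.
0.144036 − 0.0143241 ≈ 0.130 imp gal.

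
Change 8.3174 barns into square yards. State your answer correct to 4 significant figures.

1 barn = 1.19599 × 10^-28 square yards.
Then 8.3174 × 1.19599 × 10^-28 ≈ 9.948 × 10^-28 yd².

9.948 × 10^-28 square yards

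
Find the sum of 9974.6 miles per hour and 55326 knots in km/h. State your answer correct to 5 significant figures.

9974.6 mph = 16052.6 km/h and 55326 kn = 102464 km/h.
16052.6 + 102464 ≈ 118520 km/h.

118520 km/h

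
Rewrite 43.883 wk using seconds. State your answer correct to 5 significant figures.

1 wk = 604800 s.
43.883 × 604800 ≈ 2.6540 × 10^7 s.

2.6540 × 10^7 seconds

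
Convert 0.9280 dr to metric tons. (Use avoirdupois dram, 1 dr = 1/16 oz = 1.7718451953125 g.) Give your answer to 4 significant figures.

1.644 × 10^-6 metric tons

1 dram = 1.77185 × 10^-6 t.
Then 0.9280 × 1.77185 × 10^-6 ≈ 1.644 × 10^-6 t.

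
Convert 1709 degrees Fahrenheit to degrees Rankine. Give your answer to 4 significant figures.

°R = °F + 459.67.
Applying the formula gives 2169 °R.

2169 degrees Rankine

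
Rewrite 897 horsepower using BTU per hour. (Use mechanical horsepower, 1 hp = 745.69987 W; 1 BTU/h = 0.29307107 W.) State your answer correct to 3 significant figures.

1 hp = 2544.43 BTU/h.
Thus 897 × 2544.43 ≈ 2.28e+6 BTU/h.

2.28e+6 BTU/h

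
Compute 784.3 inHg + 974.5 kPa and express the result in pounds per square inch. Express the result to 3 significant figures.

784.3 inHg = 385.212 psi and 974.5 kPa = 141.339 psi.
385.212 + 141.339 ≈ 527 psi.

527 pounds per square inch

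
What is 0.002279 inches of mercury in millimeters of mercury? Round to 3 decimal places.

1 inch of mercury = 25.4000 millimeters of mercury.
Then 0.002279 × 25.4000 ≈ 0.058 mmHg.

0.058 mmHg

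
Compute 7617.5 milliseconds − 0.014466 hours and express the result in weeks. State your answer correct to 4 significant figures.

-7.351 × 10^-5 wk

7617.5 ms = 1.25951 × 10^-5 wk and 0.014466 h = 8.61071 × 10^-5 wk.
1.25951 × 10^-5 − 8.61071 × 10^-5 ≈ -7.351 × 10^-5 wk.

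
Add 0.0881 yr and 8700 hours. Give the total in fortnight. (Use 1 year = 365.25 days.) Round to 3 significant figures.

28.2 fortnight

0.0881 yr = 2.29847 fortnight and 8700 h = 25.8929 fortnight.
2.29847 + 25.8929 ≈ 28.2 fortnight.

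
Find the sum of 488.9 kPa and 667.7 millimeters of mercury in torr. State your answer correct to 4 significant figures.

4335 torr

488.9 kPa = 3667.05 torr and 667.7 mmHg = 667.700 torr.
3667.05 + 667.700 ≈ 4335 torr.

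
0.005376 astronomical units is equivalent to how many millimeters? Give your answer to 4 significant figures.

1 astronomical unit = 1.49598e+14 mm.
So 0.005376 × 1.49598e+14 ≈ 8.042e+11 mm.

8.042e+11 mm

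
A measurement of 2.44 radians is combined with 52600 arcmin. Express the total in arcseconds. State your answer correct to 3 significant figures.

2.44 rad = 503286 arcsec and 52600 arcmin = 3.15600 × 10^6 arcsec.
503286 + 3.15600 × 10^6 ≈ 3.66 × 10^6 arcsec.

3.66 × 10^6 arcsec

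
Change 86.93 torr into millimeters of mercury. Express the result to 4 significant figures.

1 torr = 1.00000 mmHg.
Thus 86.93 × 1.00000 ≈ 86.93 mmHg.

86.93 mmHg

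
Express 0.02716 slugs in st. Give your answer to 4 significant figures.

1 slug = 2.29815 stone.
Then 0.02716 × 2.29815 ≈ 0.06242 st.

0.06242 stone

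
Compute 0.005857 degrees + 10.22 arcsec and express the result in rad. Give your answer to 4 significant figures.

0.005857 ° = 0.000102224 rad and 10.22 arcsec = 4.95480e-5 rad.
0.000102224 + 4.95480e-5 ≈ 0.0001518 rad.

0.0001518 rad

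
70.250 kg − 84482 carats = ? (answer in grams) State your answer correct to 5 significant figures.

53354 g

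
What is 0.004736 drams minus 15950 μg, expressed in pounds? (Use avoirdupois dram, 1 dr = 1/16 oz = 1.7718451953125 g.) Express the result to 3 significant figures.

-1.67e-5 lb

0.004736 dr = 1.85000e-5 lb and 15950 μg = 3.51637e-5 lb.
1.85000e-5 − 3.51637e-5 ≈ -1.67e-5 lb.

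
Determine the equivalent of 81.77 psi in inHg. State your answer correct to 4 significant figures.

1 psi = 2.03602 inHg.
Then 81.77 × 2.03602 ≈ 166.5 inHg.

166.5 inches of mercury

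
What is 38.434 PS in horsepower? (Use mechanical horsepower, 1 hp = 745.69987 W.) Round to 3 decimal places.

1 PS = 0.986320 horsepower.
So 38.434 × 0.986320 ≈ 37.908 hp.

37.908 horsepower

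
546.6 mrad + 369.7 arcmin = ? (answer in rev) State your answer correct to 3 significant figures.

0.104 rev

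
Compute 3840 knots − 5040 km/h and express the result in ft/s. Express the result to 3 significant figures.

3840 kn = 6481.19 ft/s and 5040 km/h = 4593.18 ft/s.
6481.19 − 4593.18 ≈ 1890 ft/s.

1890 feet per second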